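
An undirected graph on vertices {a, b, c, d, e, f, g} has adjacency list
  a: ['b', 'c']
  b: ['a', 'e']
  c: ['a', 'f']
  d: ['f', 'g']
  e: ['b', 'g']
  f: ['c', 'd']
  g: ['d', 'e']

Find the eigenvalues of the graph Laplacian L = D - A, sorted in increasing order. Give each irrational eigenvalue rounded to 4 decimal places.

Each diagonal entry of L is the vertex degree and each off-diagonal entry is -1 where an edge is present, 0 otherwise; in the order [a, b, c, d, e, f, g] the diagonal is [2, 2, 2, 2, 2, 2, 2]. Since every row of L sums to 0, the all-ones vector is in the kernel and 0 is an eigenvalue. The single zero eigenvalue shows the graph is connected. There is one zero in the spectrum, matching the 1 component. The largest eigenvalue, 3.8019, is at most the vertex count 7.

[0, 0.7530, 0.7530, 2.4450, 2.4450, 3.8019, 3.8019]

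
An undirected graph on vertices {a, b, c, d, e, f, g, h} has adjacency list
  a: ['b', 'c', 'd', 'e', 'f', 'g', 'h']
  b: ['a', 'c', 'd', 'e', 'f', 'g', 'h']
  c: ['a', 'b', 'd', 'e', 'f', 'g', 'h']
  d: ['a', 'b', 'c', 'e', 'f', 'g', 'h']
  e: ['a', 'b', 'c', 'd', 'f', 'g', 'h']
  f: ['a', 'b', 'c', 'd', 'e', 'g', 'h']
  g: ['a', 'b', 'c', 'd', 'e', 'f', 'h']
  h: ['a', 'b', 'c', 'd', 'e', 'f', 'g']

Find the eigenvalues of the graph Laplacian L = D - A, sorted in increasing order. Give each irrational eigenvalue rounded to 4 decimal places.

[0, 8, 8, 8, 8, 8, 8, 8]

Each diagonal entry of L is the vertex degree and each off-diagonal entry is -1 where an edge is present, 0 otherwise; in the order [a, b, c, d, e, f, g, h] the diagonal is [7, 7, 7, 7, 7, 7, 7, 7]. The multiplicity of 0 as a Laplacian eigenvalue equals the number of connected components. The largest eigenvalue, 8, is at most the vertex count 8.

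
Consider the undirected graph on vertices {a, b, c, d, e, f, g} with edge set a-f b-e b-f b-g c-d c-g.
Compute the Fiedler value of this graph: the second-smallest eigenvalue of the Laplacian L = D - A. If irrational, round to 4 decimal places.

With the vertex order [a, b, c, d, e, f, g], the degrees are [1, 3, 2, 1, 1, 2, 2], giving D = diag(1, 3, 2, 1, 1, 2, 2) and L = D - A. The sorted Laplacian eigenvalues are [0, 0.2603, 0.6262, 1.4055, 2.2742, 3.0996, 4.3342]; the algebraic connectivity is the second entry, 0.2603. The largest eigenvalue, 4.3342, is at most the vertex count 7.

0.2603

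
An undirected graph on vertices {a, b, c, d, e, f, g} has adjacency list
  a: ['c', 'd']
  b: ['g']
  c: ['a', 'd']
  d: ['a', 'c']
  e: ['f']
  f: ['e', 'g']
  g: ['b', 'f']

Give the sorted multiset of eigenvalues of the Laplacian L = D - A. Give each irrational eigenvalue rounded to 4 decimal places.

[0, 0, 0.5858, 2, 3, 3, 3.4142]

Reading degrees in the order [a, b, c, d, e, f, g] gives [2, 1, 2, 2, 1, 2, 2]; set D = diag(2, 1, 2, 2, 1, 2, 2) and form L = D - A. L is symmetric positive semidefinite, so every eigenvalue is real and nonnegative. The 2 zero eigenvalues correspond to the 2 connected components. The eigenvalues sum to 12, which equals trace(L) = 2|E|.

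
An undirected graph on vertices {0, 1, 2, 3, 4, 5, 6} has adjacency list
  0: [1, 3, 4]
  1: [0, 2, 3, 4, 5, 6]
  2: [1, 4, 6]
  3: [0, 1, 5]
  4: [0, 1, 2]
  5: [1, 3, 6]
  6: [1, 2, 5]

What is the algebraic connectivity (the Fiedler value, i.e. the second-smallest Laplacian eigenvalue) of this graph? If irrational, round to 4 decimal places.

With the vertex order [0, 1, 2, 3, 4, 5, 6], the degrees are [3, 6, 3, 3, 3, 3, 3], giving D = diag(3, 6, 3, 3, 3, 3, 3) and L = D - A. The sorted Laplacian eigenvalues are [0, 2, 2, 4, 4, 5, 7]; the algebraic connectivity is the second entry, 2. By the matrix-tree theorem the graph has (1/7) * product of the nonzero eigenvalues = 320 spanning trees.

2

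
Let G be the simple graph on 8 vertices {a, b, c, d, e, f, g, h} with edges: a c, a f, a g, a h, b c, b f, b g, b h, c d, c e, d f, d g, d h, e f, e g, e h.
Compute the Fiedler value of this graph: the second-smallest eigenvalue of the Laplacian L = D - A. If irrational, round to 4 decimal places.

4

Each diagonal entry of L is the vertex degree and each off-diagonal entry is -1 where an edge is present, 0 otherwise; in the order [a, b, c, d, e, f, g, h] the diagonal is [4, 4, 4, 4, 4, 4, 4, 4]. The sorted Laplacian eigenvalues are [0, 4, 4, 4, 4, 4, 4, 8]; the algebraic connectivity is the second entry, 4. There is one zero in the spectrum, matching the 1 component. The eigenvalues sum to 32, which equals trace(L) = 2|E|.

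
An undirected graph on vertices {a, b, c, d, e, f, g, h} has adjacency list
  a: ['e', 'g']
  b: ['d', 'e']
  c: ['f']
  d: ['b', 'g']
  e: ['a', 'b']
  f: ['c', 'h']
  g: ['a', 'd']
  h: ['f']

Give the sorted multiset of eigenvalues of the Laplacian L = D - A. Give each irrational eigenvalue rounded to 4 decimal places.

[0, 0, 1, 1.3820, 1.3820, 3, 3.6180, 3.6180]

With the vertex order [a, b, c, d, e, f, g, h], the degrees are [2, 2, 1, 2, 2, 2, 2, 1], giving D = diag(2, 2, 1, 2, 2, 2, 2, 1) and L = D - A. Diagonalising L (or applying a numerical eigensolver to the 8x8 matrix) gives the spectrum above. The 2 zero eigenvalues correspond to the 2 connected components. There are 2 zeros in the spectrum, matching the 2 components. The eigenvalues sum to 14, which equals trace(L) = 2|E|.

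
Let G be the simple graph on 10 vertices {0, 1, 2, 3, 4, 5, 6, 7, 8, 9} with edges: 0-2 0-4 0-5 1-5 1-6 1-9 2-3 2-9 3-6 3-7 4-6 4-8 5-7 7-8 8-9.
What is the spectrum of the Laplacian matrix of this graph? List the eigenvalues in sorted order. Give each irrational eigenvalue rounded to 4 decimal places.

With the vertex order [0, 1, 2, 3, 4, 5, 6, 7, 8, 9], the degrees are [3, 3, 3, 3, 3, 3, 3, 3, 3, 3], giving D = diag(3, 3, 3, 3, 3, 3, 3, 3, 3, 3) and L = D - A. L is symmetric positive semidefinite, so every eigenvalue is real and nonnegative. The eigenvalues sum to 30, which equals trace(L) = 2|E|. By the matrix-tree theorem the graph has (1/10) * product of the nonzero eigenvalues = 2000 spanning trees.

[0, 2, 2, 2, 2, 2, 5, 5, 5, 5]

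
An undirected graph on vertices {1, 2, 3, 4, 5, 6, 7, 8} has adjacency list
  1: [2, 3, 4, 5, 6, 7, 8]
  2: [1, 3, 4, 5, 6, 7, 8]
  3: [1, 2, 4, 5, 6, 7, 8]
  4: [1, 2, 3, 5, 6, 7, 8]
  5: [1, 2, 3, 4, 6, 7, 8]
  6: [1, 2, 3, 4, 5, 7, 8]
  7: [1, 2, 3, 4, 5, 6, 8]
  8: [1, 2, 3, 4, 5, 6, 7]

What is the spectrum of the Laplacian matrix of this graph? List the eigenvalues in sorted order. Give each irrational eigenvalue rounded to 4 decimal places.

[0, 8, 8, 8, 8, 8, 8, 8]

Reading degrees in the order [1, 2, 3, 4, 5, 6, 7, 8] gives [7, 7, 7, 7, 7, 7, 7, 7]; set D = diag(7, 7, 7, 7, 7, 7, 7, 7) and form L = D - A. Since every row of L sums to 0, the all-ones vector is in the kernel and 0 is an eigenvalue. The single zero eigenvalue shows the graph is connected. There is one zero in the spectrum, matching the 1 component.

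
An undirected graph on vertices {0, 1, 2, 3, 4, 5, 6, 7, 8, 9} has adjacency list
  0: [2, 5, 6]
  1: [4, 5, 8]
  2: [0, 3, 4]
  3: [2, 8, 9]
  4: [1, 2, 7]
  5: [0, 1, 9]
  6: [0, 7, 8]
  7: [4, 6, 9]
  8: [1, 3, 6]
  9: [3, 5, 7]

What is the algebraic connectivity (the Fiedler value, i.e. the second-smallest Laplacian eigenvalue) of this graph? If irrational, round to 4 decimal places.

Reading degrees in the order [0, 1, 2, 3, 4, 5, 6, 7, 8, 9] gives [3, 3, 3, 3, 3, 3, 3, 3, 3, 3]; set D = diag(3, 3, 3, 3, 3, 3, 3, 3, 3, 3) and form L = D - A. The smallest Laplacian eigenvalue is always 0. The next one, lambda_2 = 2, measures how hard the graph is to disconnect: larger values mean better connectivity. There is one zero in the spectrum, matching the 1 component.

2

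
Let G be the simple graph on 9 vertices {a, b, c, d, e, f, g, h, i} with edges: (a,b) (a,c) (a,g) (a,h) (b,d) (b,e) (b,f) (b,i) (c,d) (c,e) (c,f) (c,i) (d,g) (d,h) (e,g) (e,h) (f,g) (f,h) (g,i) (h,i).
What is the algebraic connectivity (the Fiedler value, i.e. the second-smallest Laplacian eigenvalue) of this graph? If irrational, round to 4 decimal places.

4

With the vertex order [a, b, c, d, e, f, g, h, i], the degrees are [4, 5, 5, 4, 4, 4, 5, 5, 4], giving D = diag(4, 5, 5, 4, 4, 4, 5, 5, 4) and L = D - A. The sorted Laplacian eigenvalues are [0, 4, 4, 4, 4, 5, 5, 5, 9]; the algebraic connectivity is the second entry, 4. The largest eigenvalue, 9, is at most the vertex count 9.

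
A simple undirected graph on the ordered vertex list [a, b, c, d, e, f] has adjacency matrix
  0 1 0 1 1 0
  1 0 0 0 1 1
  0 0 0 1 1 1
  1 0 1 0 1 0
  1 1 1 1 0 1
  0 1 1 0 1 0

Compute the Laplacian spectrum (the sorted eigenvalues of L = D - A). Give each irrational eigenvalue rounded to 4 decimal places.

[0, 2.3820, 2.3820, 4.6180, 4.6180, 6]

Each diagonal entry of L is the vertex degree and each off-diagonal entry is -1 where an edge is present, 0 otherwise; in the order [a, b, c, d, e, f] the diagonal is [3, 3, 3, 3, 5, 3]. The multiplicity of 0 as a Laplacian eigenvalue equals the number of connected components. The single zero eigenvalue shows the graph is connected.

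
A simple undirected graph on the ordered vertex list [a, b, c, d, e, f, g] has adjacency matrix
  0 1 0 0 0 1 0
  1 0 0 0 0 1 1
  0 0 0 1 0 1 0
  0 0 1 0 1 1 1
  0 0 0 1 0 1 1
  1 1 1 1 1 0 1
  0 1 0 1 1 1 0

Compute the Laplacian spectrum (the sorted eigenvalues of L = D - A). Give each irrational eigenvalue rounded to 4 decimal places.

Reading degrees in the order [a, b, c, d, e, f, g] gives [2, 3, 2, 4, 3, 6, 4]; set D = diag(2, 3, 2, 4, 3, 6, 4) and form L = D - A. L is symmetric positive semidefinite, so every eigenvalue is real and nonnegative. There is one zero in the spectrum, matching the 1 component.

[0, 1.4131, 2.1369, 3.3595, 4.6977, 5.3928, 7]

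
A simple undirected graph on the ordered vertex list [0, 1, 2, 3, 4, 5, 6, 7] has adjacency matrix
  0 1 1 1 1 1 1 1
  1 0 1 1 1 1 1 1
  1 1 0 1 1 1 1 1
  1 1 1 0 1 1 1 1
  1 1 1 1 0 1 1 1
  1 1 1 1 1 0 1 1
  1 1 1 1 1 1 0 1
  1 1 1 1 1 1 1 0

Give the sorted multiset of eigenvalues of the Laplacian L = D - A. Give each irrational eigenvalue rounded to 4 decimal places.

[0, 8, 8, 8, 8, 8, 8, 8]

Each diagonal entry of L is the vertex degree and each off-diagonal entry is -1 where an edge is present, 0 otherwise; in the order [0, 1, 2, 3, 4, 5, 6, 7] the diagonal is [7, 7, 7, 7, 7, 7, 7, 7]. Diagonalising L (or applying a numerical eigensolver to the 8x8 matrix) gives the spectrum above. The single zero eigenvalue shows the graph is connected. By the matrix-tree theorem the graph has (1/8) * product of the nonzero eigenvalues = 262144 spanning trees. The largest eigenvalue, 8, is at most the vertex count 8.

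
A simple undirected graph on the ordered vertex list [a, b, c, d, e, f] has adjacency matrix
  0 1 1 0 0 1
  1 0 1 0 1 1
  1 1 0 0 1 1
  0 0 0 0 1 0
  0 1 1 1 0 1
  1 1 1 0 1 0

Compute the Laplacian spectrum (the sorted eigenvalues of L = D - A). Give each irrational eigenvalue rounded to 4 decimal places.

Reading degrees in the order [a, b, c, d, e, f] gives [3, 4, 4, 1, 4, 4]; set D = diag(3, 4, 4, 1, 4, 4) and form L = D - A. L is symmetric positive semidefinite, so every eigenvalue is real and nonnegative. The eigenvalues sum to 20, which equals trace(L) = 2|E|.

[0, 0.9139, 3.5720, 5, 5, 5.5141]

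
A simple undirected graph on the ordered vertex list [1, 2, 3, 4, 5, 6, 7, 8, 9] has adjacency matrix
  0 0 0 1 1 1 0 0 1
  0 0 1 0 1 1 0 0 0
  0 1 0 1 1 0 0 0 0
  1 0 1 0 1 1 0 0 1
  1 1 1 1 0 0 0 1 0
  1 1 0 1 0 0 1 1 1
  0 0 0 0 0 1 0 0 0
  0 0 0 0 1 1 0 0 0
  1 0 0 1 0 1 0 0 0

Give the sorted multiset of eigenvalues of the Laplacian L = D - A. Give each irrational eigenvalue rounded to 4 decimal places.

With the vertex order [1, 2, 3, 4, 5, 6, 7, 8, 9], the degrees are [4, 3, 3, 5, 5, 6, 1, 2, 3], giving D = diag(4, 3, 3, 5, 5, 6, 1, 2, 3) and L = D - A. Since every row of L sums to 0, the all-ones vector is in the kernel and 0 is an eigenvalue. By the matrix-tree theorem the graph has (1/9) * product of the nonzero eigenvalues = 1551 spanning trees.

[0, 0.9273, 1.8851, 1.9738, 3.6419, 4.2541, 5.8608, 5.8814, 7.5756]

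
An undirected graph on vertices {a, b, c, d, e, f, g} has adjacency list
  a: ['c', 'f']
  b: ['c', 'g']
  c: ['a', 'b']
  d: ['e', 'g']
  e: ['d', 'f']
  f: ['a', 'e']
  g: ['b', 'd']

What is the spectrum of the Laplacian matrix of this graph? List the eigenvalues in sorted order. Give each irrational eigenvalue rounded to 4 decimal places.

Reading degrees in the order [a, b, c, d, e, f, g] gives [2, 2, 2, 2, 2, 2, 2]; set D = diag(2, 2, 2, 2, 2, 2, 2) and form L = D - A. The multiplicity of 0 as a Laplacian eigenvalue equals the number of connected components. By the matrix-tree theorem the graph has (1/7) * product of the nonzero eigenvalues = 7 spanning trees.

[0, 0.7530, 0.7530, 2.4450, 2.4450, 3.8019, 3.8019]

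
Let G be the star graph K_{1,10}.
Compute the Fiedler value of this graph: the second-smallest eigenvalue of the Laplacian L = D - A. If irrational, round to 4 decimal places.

The graph has 11 vertices and degree multiset [10, 1, 1, 1, 1, 1, 1, 1, 1, 1, 1]; D is the diagonal matrix of degrees and L = D - A. Computing the eigenvalues of L and sorting gives [0, 1, 1, 1, 1, 1, 1, 1, 1, 1, 11]. The Fiedler value lambda_2 = 1 is strictly positive, so the graph is connected. There is one zero in the spectrum, matching the 1 component. By the matrix-tree theorem the graph has (1/11) * product of the nonzero eigenvalues = 1 spanning tree.

1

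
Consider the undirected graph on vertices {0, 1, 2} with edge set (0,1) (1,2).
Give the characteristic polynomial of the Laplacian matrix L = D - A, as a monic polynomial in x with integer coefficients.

x^3 - 4x^2 + 3x

Reading degrees in the order [0, 1, 2] gives [1, 2, 1]; set D = diag(1, 2, 1) and form L = D - A. L has integer entries, so p(x) = det(xI - L) has integer coefficients. Expanding the determinant yields x^3 - 4x^2 + 3x. The coefficient of x^2 equals -trace(L) = -4, matching the sum of degrees. The largest eigenvalue, 3, is at most the vertex count 3.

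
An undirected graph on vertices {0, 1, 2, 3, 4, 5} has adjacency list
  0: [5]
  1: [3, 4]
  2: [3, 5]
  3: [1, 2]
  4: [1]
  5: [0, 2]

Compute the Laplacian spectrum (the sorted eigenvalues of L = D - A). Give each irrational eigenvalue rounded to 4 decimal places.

[0, 0.2679, 1, 2, 3, 3.7321]

Reading degrees in the order [0, 1, 2, 3, 4, 5] gives [1, 2, 2, 2, 1, 2]; set D = diag(1, 2, 2, 2, 1, 2) and form L = D - A. Since every row of L sums to 0, the all-ones vector is in the kernel and 0 is an eigenvalue. By the matrix-tree theorem the graph has (1/6) * product of the nonzero eigenvalues = 1 spanning tree. There is one zero in the spectrum, matching the 1 component.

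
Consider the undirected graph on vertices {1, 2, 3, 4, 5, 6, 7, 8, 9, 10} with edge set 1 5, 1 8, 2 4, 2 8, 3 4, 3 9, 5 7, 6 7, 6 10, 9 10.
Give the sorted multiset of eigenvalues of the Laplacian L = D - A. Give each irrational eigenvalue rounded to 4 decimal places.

Reading degrees in the order [1, 2, 3, 4, 5, 6, 7, 8, 9, 10] gives [2, 2, 2, 2, 2, 2, 2, 2, 2, 2]; set D = diag(2, 2, 2, 2, 2, 2, 2, 2, 2, 2) and form L = D - A. The multiplicity of 0 as a Laplacian eigenvalue equals the number of connected components. The largest eigenvalue, 4, is at most the vertex count 10.

[0, 0.3820, 0.3820, 1.3820, 1.3820, 2.6180, 2.6180, 3.6180, 3.6180, 4]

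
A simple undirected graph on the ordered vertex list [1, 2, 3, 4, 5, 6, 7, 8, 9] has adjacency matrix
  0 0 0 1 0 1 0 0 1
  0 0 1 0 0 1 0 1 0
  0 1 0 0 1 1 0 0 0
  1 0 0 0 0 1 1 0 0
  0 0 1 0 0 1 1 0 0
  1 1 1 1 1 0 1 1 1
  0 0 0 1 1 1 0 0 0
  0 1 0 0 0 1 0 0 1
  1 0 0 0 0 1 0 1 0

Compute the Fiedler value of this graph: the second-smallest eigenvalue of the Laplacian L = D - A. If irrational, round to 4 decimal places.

Reading degrees in the order [1, 2, 3, 4, 5, 6, 7, 8, 9] gives [3, 3, 3, 3, 3, 8, 3, 3, 3]; set D = diag(3, 3, 3, 3, 3, 8, 3, 3, 3) and form L = D - A. The smallest Laplacian eigenvalue is always 0. The next one, lambda_2 = 1.5858, measures how hard the graph is to disconnect: larger values mean better connectivity.

1.5858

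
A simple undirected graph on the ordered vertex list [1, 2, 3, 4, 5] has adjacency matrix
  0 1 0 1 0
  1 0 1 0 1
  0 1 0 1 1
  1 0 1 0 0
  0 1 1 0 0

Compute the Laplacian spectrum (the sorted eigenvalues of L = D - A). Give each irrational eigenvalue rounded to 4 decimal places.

[0, 1.3820, 2.3820, 3.6180, 4.6180]

With the vertex order [1, 2, 3, 4, 5], the degrees are [2, 3, 3, 2, 2], giving D = diag(2, 3, 3, 2, 2) and L = D - A. L is symmetric positive semidefinite, so every eigenvalue is real and nonnegative. The single zero eigenvalue shows the graph is connected. By the matrix-tree theorem the graph has (1/5) * product of the nonzero eigenvalues = 11 spanning trees.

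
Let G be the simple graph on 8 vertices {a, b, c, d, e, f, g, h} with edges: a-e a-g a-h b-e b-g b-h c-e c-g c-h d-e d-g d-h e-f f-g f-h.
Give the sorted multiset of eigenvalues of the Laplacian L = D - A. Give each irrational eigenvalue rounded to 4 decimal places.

Reading degrees in the order [a, b, c, d, e, f, g, h] gives [3, 3, 3, 3, 5, 3, 5, 5]; set D = diag(3, 3, 3, 3, 5, 3, 5, 5) and form L = D - A. Since every row of L sums to 0, the all-ones vector is in the kernel and 0 is an eigenvalue. The single zero eigenvalue shows the graph is connected.

[0, 3, 3, 3, 3, 5, 5, 8]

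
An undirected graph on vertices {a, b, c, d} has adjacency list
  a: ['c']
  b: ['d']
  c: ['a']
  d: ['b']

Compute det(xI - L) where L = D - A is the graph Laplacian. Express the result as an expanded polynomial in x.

x^4 - 4x^3 + 4x^2

Reading degrees in the order [a, b, c, d] gives [1, 1, 1, 1]; set D = diag(1, 1, 1, 1) and form L = D - A. L has integer entries, so p(x) = det(xI - L) has integer coefficients. Expanding the determinant yields x^4 - 4x^3 + 4x^2. The coefficient of x^3 equals -trace(L) = -4, matching the sum of degrees.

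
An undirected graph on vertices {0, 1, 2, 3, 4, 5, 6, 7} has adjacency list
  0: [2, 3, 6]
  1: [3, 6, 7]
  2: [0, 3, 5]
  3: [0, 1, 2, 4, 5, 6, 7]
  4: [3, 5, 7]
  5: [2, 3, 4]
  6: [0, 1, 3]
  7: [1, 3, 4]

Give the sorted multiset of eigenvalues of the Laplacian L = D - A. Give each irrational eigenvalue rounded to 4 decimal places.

Reading degrees in the order [0, 1, 2, 3, 4, 5, 6, 7] gives [3, 3, 3, 7, 3, 3, 3, 3]; set D = diag(3, 3, 3, 7, 3, 3, 3, 3) and form L = D - A. The multiplicity of 0 as a Laplacian eigenvalue equals the number of connected components. The largest eigenvalue, 8, is at most the vertex count 8.

[0, 1.7530, 1.7530, 3.4450, 3.4450, 4.8019, 4.8019, 8]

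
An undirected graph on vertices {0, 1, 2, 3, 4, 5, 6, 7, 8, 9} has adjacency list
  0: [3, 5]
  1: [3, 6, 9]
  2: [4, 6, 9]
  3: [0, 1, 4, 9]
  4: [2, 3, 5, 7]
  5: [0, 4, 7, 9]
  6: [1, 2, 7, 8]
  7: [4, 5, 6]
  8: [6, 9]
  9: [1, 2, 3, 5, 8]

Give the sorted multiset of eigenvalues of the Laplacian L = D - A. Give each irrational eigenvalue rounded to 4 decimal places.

With the vertex order [0, 1, 2, 3, 4, 5, 6, 7, 8, 9], the degrees are [2, 3, 3, 4, 4, 4, 4, 3, 2, 5], giving D = diag(2, 3, 3, 4, 4, 4, 4, 3, 2, 5) and L = D - A. Diagonalising L (or applying a numerical eigensolver to the 10x10 matrix) gives the spectrum above. The single zero eigenvalue shows the graph is connected. There is one zero in the spectrum, matching the 1 component.

[0, 1.2867, 1.8825, 2.2783, 2.8520, 3.4771, 4.2647, 5.2274, 5.7218, 7.0095]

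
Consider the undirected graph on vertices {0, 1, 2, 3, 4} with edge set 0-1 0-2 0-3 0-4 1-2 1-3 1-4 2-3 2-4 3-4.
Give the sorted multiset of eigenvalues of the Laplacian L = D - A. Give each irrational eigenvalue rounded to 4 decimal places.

With the vertex order [0, 1, 2, 3, 4], the degrees are [4, 4, 4, 4, 4], giving D = diag(4, 4, 4, 4, 4) and L = D - A. Diagonalising L (or applying a numerical eigensolver to the 5x5 matrix) gives the spectrum above. The single zero eigenvalue shows the graph is connected. There is one zero in the spectrum, matching the 1 component.

[0, 5, 5, 5, 5]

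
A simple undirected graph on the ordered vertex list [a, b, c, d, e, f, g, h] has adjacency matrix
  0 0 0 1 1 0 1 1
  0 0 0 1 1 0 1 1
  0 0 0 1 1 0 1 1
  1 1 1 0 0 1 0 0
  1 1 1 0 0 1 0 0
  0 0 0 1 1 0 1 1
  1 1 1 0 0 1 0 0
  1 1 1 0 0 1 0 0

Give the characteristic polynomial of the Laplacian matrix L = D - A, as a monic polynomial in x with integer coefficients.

x^8 - 32x^7 + 432x^6 - 3200x^5 + 14080x^4 - 36864x^3 + 53248x^2 - 32768x

Reading degrees in the order [a, b, c, d, e, f, g, h] gives [4, 4, 4, 4, 4, 4, 4, 4]; set D = diag(4, 4, 4, 4, 4, 4, 4, 4) and form L = D - A. Computing det(xI - L) by cofactor expansion (or equivalently via sum-over-permutations) gives x^8 - 32x^7 + 432x^6 - 3200x^5 + 14080x^4 - 36864x^3 + 53248x^2 - 32768x. The constant term is 0 because L is singular (the all-ones vector lies in its kernel). There is one zero in the spectrum, matching the 1 component. The eigenvalues sum to 32, which equals trace(L) = 2|E|.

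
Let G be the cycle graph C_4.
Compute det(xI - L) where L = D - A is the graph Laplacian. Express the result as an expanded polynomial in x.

The graph has 4 vertices and degree multiset [2, 2, 2, 2]; D is the diagonal matrix of degrees and L = D - A. Computing det(xI - L) by cofactor expansion (or equivalently via sum-over-permutations) gives x^4 - 8x^3 + 20x^2 - 16x. The constant term is 0 because L is singular (the all-ones vector lies in its kernel). By the matrix-tree theorem the graph has (1/4) * product of the nonzero eigenvalues = 4 spanning trees.

x^4 - 8x^3 + 20x^2 - 16x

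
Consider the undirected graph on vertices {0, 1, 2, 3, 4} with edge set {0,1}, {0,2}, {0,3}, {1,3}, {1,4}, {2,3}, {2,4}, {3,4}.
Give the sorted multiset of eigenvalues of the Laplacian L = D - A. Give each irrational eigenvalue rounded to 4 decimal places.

[0, 3, 3, 5, 5]

Reading degrees in the order [0, 1, 2, 3, 4] gives [3, 3, 3, 4, 3]; set D = diag(3, 3, 3, 4, 3) and form L = D - A. The multiplicity of 0 as a Laplacian eigenvalue equals the number of connected components. The largest eigenvalue, 5, is at most the vertex count 5.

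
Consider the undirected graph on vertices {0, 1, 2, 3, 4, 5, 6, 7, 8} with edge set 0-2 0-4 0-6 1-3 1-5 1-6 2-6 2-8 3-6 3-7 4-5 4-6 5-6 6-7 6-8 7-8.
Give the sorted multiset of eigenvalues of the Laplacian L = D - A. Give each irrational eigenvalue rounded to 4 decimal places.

Reading degrees in the order [0, 1, 2, 3, 4, 5, 6, 7, 8] gives [3, 3, 3, 3, 3, 3, 8, 3, 3]; set D = diag(3, 3, 3, 3, 3, 3, 8, 3, 3) and form L = D - A. The multiplicity of 0 as a Laplacian eigenvalue equals the number of connected components.

[0, 1.5858, 1.5858, 3, 3, 4.4142, 4.4142, 5, 9]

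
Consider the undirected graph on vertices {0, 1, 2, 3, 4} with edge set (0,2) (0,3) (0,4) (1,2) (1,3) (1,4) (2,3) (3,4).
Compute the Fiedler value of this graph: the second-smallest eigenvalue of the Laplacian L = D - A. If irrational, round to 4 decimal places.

3

With the vertex order [0, 1, 2, 3, 4], the degrees are [3, 3, 3, 4, 3], giving D = diag(3, 3, 3, 4, 3) and L = D - A. Computing the eigenvalues of L and sorting gives [0, 3, 3, 5, 5]. The Fiedler value lambda_2 = 3 is strictly positive, so the graph is connected. There is one zero in the spectrum, matching the 1 component. By the matrix-tree theorem the graph has (1/5) * product of the nonzero eigenvalues = 45 spanning trees.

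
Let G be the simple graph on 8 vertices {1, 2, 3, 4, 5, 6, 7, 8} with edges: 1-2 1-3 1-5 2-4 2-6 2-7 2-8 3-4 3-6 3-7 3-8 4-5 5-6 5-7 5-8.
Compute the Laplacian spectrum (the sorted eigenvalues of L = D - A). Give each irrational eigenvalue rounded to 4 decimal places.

Reading degrees in the order [1, 2, 3, 4, 5, 6, 7, 8] gives [3, 5, 5, 3, 5, 3, 3, 3]; set D = diag(3, 5, 5, 3, 5, 3, 3, 3) and form L = D - A. The multiplicity of 0 as a Laplacian eigenvalue equals the number of connected components. The single zero eigenvalue shows the graph is connected. The eigenvalues sum to 30, which equals trace(L) = 2|E|.

[0, 3, 3, 3, 3, 5, 5, 8]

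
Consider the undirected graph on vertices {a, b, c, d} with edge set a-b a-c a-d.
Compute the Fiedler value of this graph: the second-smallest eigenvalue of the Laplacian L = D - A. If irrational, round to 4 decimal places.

Each diagonal entry of L is the vertex degree and each off-diagonal entry is -1 where an edge is present, 0 otherwise; in the order [a, b, c, d] the diagonal is [3, 1, 1, 1]. The smallest Laplacian eigenvalue is always 0. The next one, lambda_2 = 1, measures how hard the graph is to disconnect: larger values mean better connectivity. There is one zero in the spectrum, matching the 1 component.

1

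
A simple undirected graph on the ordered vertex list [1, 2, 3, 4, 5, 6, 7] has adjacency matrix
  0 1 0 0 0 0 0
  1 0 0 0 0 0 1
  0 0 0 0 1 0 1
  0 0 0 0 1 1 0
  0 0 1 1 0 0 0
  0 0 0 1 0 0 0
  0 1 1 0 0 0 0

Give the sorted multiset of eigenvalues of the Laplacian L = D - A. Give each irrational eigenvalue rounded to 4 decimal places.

[0, 0.1981, 0.7530, 1.5550, 2.4450, 3.2470, 3.8019]

Reading degrees in the order [1, 2, 3, 4, 5, 6, 7] gives [1, 2, 2, 2, 2, 1, 2]; set D = diag(1, 2, 2, 2, 2, 1, 2) and form L = D - A. Since every row of L sums to 0, the all-ones vector is in the kernel and 0 is an eigenvalue. The single zero eigenvalue shows the graph is connected. There is one zero in the spectrum, matching the 1 component.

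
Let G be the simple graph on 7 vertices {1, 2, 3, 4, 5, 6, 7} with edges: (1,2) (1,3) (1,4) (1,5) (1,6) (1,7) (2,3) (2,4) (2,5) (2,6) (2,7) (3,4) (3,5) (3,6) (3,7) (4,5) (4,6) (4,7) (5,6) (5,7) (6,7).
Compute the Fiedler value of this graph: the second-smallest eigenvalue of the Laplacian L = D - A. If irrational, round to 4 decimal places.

With the vertex order [1, 2, 3, 4, 5, 6, 7], the degrees are [6, 6, 6, 6, 6, 6, 6], giving D = diag(6, 6, 6, 6, 6, 6, 6) and L = D - A. The smallest Laplacian eigenvalue is always 0. The next one, lambda_2 = 7, measures how hard the graph is to disconnect: larger values mean better connectivity.

7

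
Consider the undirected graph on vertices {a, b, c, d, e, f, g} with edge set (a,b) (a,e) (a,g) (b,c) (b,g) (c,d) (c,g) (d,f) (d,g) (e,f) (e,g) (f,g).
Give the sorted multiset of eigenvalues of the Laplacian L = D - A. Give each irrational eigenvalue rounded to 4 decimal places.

Each diagonal entry of L is the vertex degree and each off-diagonal entry is -1 where an edge is present, 0 otherwise; in the order [a, b, c, d, e, f, g] the diagonal is [3, 3, 3, 3, 3, 3, 6]. Since every row of L sums to 0, the all-ones vector is in the kernel and 0 is an eigenvalue. The largest eigenvalue, 7, is at most the vertex count 7.

[0, 2, 2, 4, 4, 5, 7]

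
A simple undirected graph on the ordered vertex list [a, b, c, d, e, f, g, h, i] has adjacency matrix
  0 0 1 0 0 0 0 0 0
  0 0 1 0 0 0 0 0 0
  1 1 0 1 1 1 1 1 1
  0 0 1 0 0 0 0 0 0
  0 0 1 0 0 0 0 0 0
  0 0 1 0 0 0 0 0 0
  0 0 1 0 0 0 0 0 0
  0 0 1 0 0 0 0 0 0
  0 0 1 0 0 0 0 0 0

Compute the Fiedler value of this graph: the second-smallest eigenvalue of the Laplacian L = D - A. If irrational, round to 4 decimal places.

Reading degrees in the order [a, b, c, d, e, f, g, h, i] gives [1, 1, 8, 1, 1, 1, 1, 1, 1]; set D = diag(1, 1, 8, 1, 1, 1, 1, 1, 1) and form L = D - A. The smallest Laplacian eigenvalue is always 0. The next one, lambda_2 = 1, measures how hard the graph is to disconnect: larger values mean better connectivity. The largest eigenvalue, 9, is at most the vertex count 9.

1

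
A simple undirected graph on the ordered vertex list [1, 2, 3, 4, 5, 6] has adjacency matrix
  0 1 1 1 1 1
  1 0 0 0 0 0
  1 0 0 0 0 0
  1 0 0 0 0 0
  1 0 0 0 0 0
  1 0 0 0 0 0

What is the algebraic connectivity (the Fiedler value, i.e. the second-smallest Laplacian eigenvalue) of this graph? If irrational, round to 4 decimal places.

1

With the vertex order [1, 2, 3, 4, 5, 6], the degrees are [5, 1, 1, 1, 1, 1], giving D = diag(5, 1, 1, 1, 1, 1) and L = D - A. The smallest Laplacian eigenvalue is always 0. The next one, lambda_2 = 1, measures how hard the graph is to disconnect: larger values mean better connectivity. There is one zero in the spectrum, matching the 1 component.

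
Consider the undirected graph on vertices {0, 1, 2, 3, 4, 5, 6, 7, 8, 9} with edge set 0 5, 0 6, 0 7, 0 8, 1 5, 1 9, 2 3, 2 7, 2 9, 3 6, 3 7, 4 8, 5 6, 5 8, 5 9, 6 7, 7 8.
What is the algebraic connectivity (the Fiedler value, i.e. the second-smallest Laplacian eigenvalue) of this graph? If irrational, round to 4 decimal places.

0.7433

Reading degrees in the order [0, 1, 2, 3, 4, 5, 6, 7, 8, 9] gives [4, 2, 3, 3, 1, 5, 4, 5, 4, 3]; set D = diag(4, 2, 3, 3, 1, 5, 4, 5, 4, 3) and form L = D - A. Computing the eigenvalues of L and sorting gives [0, 0.7433, 1.2409, 2.1104, 3.1702, 4.0283, 4.7057, 5.4950, 5.6895, 6.8167]. The Fiedler value lambda_2 = 0.7433 is strictly positive, so the graph is connected. There is one zero in the spectrum, matching the 1 component.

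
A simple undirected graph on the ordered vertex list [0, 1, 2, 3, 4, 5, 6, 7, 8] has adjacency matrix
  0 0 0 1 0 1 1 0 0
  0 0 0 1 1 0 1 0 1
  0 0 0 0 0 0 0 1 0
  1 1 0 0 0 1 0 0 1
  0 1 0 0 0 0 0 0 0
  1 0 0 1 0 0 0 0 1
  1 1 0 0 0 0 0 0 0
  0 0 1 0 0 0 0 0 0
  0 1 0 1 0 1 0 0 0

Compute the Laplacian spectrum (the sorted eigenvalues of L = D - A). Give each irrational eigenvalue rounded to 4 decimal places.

[0, 0, 0.8478, 1.7109, 2, 2.8080, 4.1738, 4.8125, 5.6470]

With the vertex order [0, 1, 2, 3, 4, 5, 6, 7, 8], the degrees are [3, 4, 1, 4, 1, 3, 2, 1, 3], giving D = diag(3, 4, 1, 4, 1, 3, 2, 1, 3) and L = D - A. The multiplicity of 0 as a Laplacian eigenvalue equals the number of connected components. The 2 zero eigenvalues correspond to the 2 connected components. The largest eigenvalue, 5.6470, is at most the vertex count 9.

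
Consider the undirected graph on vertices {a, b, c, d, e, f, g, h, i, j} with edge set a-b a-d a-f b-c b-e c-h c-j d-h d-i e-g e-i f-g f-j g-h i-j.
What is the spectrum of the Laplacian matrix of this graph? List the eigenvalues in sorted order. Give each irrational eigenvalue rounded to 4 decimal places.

[0, 2, 2, 2, 2, 2, 5, 5, 5, 5]

With the vertex order [a, b, c, d, e, f, g, h, i, j], the degrees are [3, 3, 3, 3, 3, 3, 3, 3, 3, 3], giving D = diag(3, 3, 3, 3, 3, 3, 3, 3, 3, 3) and L = D - A. The multiplicity of 0 as a Laplacian eigenvalue equals the number of connected components. The single zero eigenvalue shows the graph is connected. The largest eigenvalue, 5, is at most the vertex count 10.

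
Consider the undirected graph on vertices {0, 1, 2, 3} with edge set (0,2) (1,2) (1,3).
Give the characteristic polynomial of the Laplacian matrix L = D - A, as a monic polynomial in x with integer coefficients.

x^4 - 6x^3 + 10x^2 - 4x

With the vertex order [0, 1, 2, 3], the degrees are [1, 2, 2, 1], giving D = diag(1, 2, 2, 1) and L = D - A. L has integer entries, so p(x) = det(xI - L) has integer coefficients. Expanding the determinant yields x^4 - 6x^3 + 10x^2 - 4x. The constant term is 0 because L is singular (the all-ones vector lies in its kernel). By the matrix-tree theorem the graph has (1/4) * product of the nonzero eigenvalues = 1 spanning tree. The largest eigenvalue, 3.4142, is at most the vertex count 4.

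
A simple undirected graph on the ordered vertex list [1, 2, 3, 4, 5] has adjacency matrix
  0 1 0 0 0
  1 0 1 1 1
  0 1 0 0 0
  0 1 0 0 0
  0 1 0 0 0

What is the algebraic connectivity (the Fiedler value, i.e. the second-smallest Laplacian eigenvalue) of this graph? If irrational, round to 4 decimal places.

Reading degrees in the order [1, 2, 3, 4, 5] gives [1, 4, 1, 1, 1]; set D = diag(1, 4, 1, 1, 1) and form L = D - A. The sorted Laplacian eigenvalues are [0, 1, 1, 1, 5]; the algebraic connectivity is the second entry, 1.

1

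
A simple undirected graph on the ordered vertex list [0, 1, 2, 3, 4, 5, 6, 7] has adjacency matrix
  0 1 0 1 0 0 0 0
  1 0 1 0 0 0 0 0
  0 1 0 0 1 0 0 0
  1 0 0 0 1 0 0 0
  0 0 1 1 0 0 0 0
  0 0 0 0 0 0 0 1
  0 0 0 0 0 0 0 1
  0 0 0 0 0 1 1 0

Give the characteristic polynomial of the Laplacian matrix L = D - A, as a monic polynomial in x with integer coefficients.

With the vertex order [0, 1, 2, 3, 4, 5, 6, 7], the degrees are [2, 2, 2, 2, 2, 1, 1, 2], giving D = diag(2, 2, 2, 2, 2, 1, 1, 2) and L = D - A. Computing det(xI - L) by cofactor expansion (or equivalently via sum-over-permutations) gives x^8 - 14x^7 + 78x^6 - 220x^5 + 330x^4 - 250x^3 + 75x^2. Since p(0) = det(-L) = 0, x divides p(x). The eigenvalues sum to 14, which equals trace(L) = 2|E|.

x^8 - 14x^7 + 78x^6 - 220x^5 + 330x^4 - 250x^3 + 75x^2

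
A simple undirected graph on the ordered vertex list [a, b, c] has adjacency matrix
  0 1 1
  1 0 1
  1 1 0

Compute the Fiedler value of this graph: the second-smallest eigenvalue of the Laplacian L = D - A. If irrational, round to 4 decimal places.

With the vertex order [a, b, c], the degrees are [2, 2, 2], giving D = diag(2, 2, 2) and L = D - A. Computing the eigenvalues of L and sorting gives [0, 3, 3]. The Fiedler value lambda_2 = 3 is strictly positive, so the graph is connected. The largest eigenvalue, 3, is at most the vertex count 3. By the matrix-tree theorem the graph has (1/3) * product of the nonzero eigenvalues = 3 spanning trees.

3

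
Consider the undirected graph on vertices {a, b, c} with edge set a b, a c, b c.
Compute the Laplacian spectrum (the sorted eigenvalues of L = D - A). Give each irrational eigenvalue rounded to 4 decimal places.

[0, 3, 3]

With the vertex order [a, b, c], the degrees are [2, 2, 2], giving D = diag(2, 2, 2) and L = D - A. The multiplicity of 0 as a Laplacian eigenvalue equals the number of connected components. The single zero eigenvalue shows the graph is connected. By the matrix-tree theorem the graph has (1/3) * product of the nonzero eigenvalues = 3 spanning trees.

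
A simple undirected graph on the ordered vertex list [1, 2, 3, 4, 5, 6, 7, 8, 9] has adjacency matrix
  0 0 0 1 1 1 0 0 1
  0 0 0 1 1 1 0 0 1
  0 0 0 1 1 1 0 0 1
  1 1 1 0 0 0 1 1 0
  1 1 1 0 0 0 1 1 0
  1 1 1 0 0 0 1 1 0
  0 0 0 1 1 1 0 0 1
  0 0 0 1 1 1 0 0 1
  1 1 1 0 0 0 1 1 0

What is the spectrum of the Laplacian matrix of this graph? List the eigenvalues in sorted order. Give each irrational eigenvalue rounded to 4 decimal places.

Reading degrees in the order [1, 2, 3, 4, 5, 6, 7, 8, 9] gives [4, 4, 4, 5, 5, 5, 4, 4, 5]; set D = diag(4, 4, 4, 5, 5, 5, 4, 4, 5) and form L = D - A. Diagonalising L (or applying a numerical eigensolver to the 9x9 matrix) gives the spectrum above. The single zero eigenvalue shows the graph is connected.

[0, 4, 4, 4, 4, 5, 5, 5, 9]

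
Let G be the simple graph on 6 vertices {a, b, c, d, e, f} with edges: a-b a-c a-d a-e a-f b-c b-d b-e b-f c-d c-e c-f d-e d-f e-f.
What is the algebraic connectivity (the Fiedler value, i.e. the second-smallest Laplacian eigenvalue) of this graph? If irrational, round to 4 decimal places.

With the vertex order [a, b, c, d, e, f], the degrees are [5, 5, 5, 5, 5, 5], giving D = diag(5, 5, 5, 5, 5, 5) and L = D - A. The sorted Laplacian eigenvalues are [0, 6, 6, 6, 6, 6]; the algebraic connectivity is the second entry, 6. The eigenvalues sum to 30, which equals trace(L) = 2|E|.

6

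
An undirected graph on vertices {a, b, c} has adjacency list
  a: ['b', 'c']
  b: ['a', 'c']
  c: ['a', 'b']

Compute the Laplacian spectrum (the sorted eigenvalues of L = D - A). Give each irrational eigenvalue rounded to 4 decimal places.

[0, 3, 3]

Reading degrees in the order [a, b, c] gives [2, 2, 2]; set D = diag(2, 2, 2) and form L = D - A. The multiplicity of 0 as a Laplacian eigenvalue equals the number of connected components.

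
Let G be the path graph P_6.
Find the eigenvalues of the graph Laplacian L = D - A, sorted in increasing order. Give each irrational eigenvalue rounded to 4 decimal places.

The graph has 6 vertices and degree multiset [2, 2, 2, 2, 1, 1]; D is the diagonal matrix of degrees and L = D - A. L is symmetric positive semidefinite, so every eigenvalue is real and nonnegative. The single zero eigenvalue shows the graph is connected. The eigenvalues sum to 10, which equals trace(L) = 2|E|.

[0, 0.2679, 1, 2, 3, 3.7321]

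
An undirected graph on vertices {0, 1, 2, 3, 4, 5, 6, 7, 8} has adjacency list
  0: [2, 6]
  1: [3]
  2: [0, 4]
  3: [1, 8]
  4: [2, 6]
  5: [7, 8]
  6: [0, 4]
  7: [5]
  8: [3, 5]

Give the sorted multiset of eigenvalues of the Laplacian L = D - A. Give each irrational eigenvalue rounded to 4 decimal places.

Each diagonal entry of L is the vertex degree and each off-diagonal entry is -1 where an edge is present, 0 otherwise; in the order [0, 1, 2, 3, 4, 5, 6, 7, 8] the diagonal is [2, 1, 2, 2, 2, 2, 2, 1, 2]. L is symmetric positive semidefinite, so every eigenvalue is real and nonnegative. The 2 zero eigenvalues correspond to the 2 connected components. There are 2 zeros in the spectrum, matching the 2 components.

[0, 0, 0.3820, 1.3820, 2, 2, 2.6180, 3.6180, 4]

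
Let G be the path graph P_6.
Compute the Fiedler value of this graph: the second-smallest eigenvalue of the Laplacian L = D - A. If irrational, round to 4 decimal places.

The graph has 6 vertices and degree multiset [2, 2, 2, 2, 1, 1]; D is the diagonal matrix of degrees and L = D - A. The smallest Laplacian eigenvalue is always 0. The next one, lambda_2 = 0.2679, measures how hard the graph is to disconnect: larger values mean better connectivity. The eigenvalues sum to 10, which equals trace(L) = 2|E|.

0.2679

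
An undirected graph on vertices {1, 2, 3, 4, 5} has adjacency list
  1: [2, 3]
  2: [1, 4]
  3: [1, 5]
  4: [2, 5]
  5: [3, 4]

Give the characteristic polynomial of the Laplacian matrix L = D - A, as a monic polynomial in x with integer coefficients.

Each diagonal entry of L is the vertex degree and each off-diagonal entry is -1 where an edge is present, 0 otherwise; in the order [1, 2, 3, 4, 5] the diagonal is [2, 2, 2, 2, 2]. L has integer entries, so p(x) = det(xI - L) has integer coefficients. Expanding the determinant yields x^5 - 10x^4 + 35x^3 - 50x^2 + 25x. The coefficient of x^4 equals -trace(L) = -10, matching the sum of degrees. The largest eigenvalue, 3.6180, is at most the vertex count 5.

x^5 - 10x^4 + 35x^3 - 50x^2 + 25x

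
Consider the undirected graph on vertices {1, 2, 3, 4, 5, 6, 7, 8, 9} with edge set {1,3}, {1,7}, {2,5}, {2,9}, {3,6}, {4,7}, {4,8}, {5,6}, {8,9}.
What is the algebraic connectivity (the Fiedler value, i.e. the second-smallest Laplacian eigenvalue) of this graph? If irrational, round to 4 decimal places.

0.4679

Reading degrees in the order [1, 2, 3, 4, 5, 6, 7, 8, 9] gives [2, 2, 2, 2, 2, 2, 2, 2, 2]; set D = diag(2, 2, 2, 2, 2, 2, 2, 2, 2) and form L = D - A. The sorted Laplacian eigenvalues are [0, 0.4679, 0.4679, 1.6527, 1.6527, 3, 3, 3.8794, 3.8794]; the algebraic connectivity is the second entry, 0.4679.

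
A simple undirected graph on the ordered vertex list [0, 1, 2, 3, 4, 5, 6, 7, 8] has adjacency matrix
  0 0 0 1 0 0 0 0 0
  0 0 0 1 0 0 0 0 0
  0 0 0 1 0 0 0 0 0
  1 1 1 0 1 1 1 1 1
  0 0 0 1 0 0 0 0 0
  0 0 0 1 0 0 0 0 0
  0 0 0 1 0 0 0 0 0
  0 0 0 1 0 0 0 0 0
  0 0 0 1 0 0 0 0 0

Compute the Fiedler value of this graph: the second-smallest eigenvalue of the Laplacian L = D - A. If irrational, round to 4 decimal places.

1

Reading degrees in the order [0, 1, 2, 3, 4, 5, 6, 7, 8] gives [1, 1, 1, 8, 1, 1, 1, 1, 1]; set D = diag(1, 1, 1, 8, 1, 1, 1, 1, 1) and form L = D - A. The smallest Laplacian eigenvalue is always 0. The next one, lambda_2 = 1, measures how hard the graph is to disconnect: larger values mean better connectivity. The largest eigenvalue, 9, is at most the vertex count 9.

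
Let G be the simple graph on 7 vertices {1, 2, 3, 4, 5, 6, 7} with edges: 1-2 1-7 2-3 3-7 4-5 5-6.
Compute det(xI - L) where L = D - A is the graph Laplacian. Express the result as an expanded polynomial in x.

Reading degrees in the order [1, 2, 3, 4, 5, 6, 7] gives [2, 2, 2, 1, 2, 1, 2]; set D = diag(2, 2, 2, 1, 2, 1, 2) and form L = D - A. Computing det(xI - L) by cofactor expansion (or equivalently via sum-over-permutations) gives x^7 - 12x^6 + 55x^5 - 120x^4 + 124x^3 - 48x^2. Since p(0) = det(-L) = 0, x divides p(x).

x^7 - 12x^6 + 55x^5 - 120x^4 + 124x^3 - 48x^2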